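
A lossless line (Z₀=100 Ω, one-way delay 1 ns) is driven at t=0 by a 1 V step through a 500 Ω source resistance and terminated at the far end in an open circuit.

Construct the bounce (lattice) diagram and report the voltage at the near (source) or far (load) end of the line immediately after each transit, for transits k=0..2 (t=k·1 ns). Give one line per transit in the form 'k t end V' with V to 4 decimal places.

Γ_L=1.000000, Γ_S=0.666667; launch V₁=1·100/600=0.166667
k=0 src: V=0.1667
k=1 load: inc=0.166667, refl=0.166667·1.000000=0.1667; V=0.000000+0.166667+0.166667=0.3333
k=2 src: inc=0.166667, refl=0.166667·0.666667=0.1111; V=0.166667+0.166667+0.111111=0.4444

0 0 source 0.1667
1 1 load 0.3333
2 2 source 0.4444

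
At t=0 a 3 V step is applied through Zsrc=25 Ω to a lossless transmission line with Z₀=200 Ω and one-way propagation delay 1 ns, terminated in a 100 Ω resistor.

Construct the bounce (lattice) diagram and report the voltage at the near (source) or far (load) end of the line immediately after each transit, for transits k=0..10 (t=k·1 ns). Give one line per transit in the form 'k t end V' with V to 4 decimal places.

Γ_L=-0.333333, Γ_S=-0.777778; launch V₁=3·200/225=2.666667
k=0 src: V=2.6667
k=1 load: inc=2.666667, refl=2.666667·-0.333333=-0.8889; V=0.000000+2.666667+-0.888889=1.7778
k=2 src: inc=-0.888889, refl=-0.888889·-0.777778=0.6914; V=2.666667+-0.888889+0.691358=2.4691
k=3 load: inc=0.691358, refl=0.691358·-0.333333=-0.2305; V=1.777778+0.691358+-0.230453=2.2387
k=4 src: inc=-0.230453, refl=-0.230453·-0.777778=0.1792; V=2.469136+-0.230453+0.179241=2.4179
k=5 load: inc=0.179241, refl=0.179241·-0.333333=-0.0597; V=2.238683+0.179241+-0.059747=2.3582
k=6 src: inc=-0.059747, refl=-0.059747·-0.777778=0.0465; V=2.417924+-0.059747+0.046470=2.4046
k=7 load: inc=0.046470, refl=0.046470·-0.333333=-0.0155; V=2.358177+0.046470+-0.015490=2.3892
k=8 src: inc=-0.015490, refl=-0.015490·-0.777778=0.0120; V=2.404647+-0.015490+0.012048=2.4012
k=9 load: inc=0.012048, refl=0.012048·-0.333333=-0.0040; V=2.389157+0.012048+-0.004016=2.3972
k=10 src: inc=-0.004016, refl=-0.004016·-0.777778=0.0031; V=2.401205+-0.004016+0.003123=2.4003

0 0 source 2.6667
1 1 load 1.7778
2 2 source 2.4691
3 3 load 2.2387
4 4 source 2.4179
5 5 load 2.3582
6 6 source 2.4046
7 7 load 2.3892
8 8 source 2.4012
9 9 load 2.3972
10 10 source 2.4003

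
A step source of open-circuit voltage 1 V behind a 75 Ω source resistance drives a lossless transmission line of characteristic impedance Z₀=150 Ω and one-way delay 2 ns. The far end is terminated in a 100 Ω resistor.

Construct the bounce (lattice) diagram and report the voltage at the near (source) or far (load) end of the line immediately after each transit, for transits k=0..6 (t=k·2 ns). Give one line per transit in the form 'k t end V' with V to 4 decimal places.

0 0 source 0.6667
1 2 load 0.5333
2 4 source 0.5778
3 6 load 0.5689
4 8 source 0.5719
5 10 load 0.5713
6 12 source 0.5715

Γ_L=-0.200000, Γ_S=-0.333333; launch V₁=1·150/225=0.666667
k=0 src: V=0.6667
k=1 load: inc=0.666667, refl=0.666667·-0.200000=-0.1333; V=0.000000+0.666667+-0.133333=0.5333
k=2 src: inc=-0.133333, refl=-0.133333·-0.333333=0.0444; V=0.666667+-0.133333+0.044444=0.5778
k=3 load: inc=0.044444, refl=0.044444·-0.200000=-0.0089; V=0.533333+0.044444+-0.008889=0.5689
k=4 src: inc=-0.008889, refl=-0.008889·-0.333333=0.0030; V=0.577778+-0.008889+0.002963=0.5719
k=5 load: inc=0.002963, refl=0.002963·-0.200000=-0.0006; V=0.568889+0.002963+-0.000593=0.5713
k=6 src: inc=-0.000593, refl=-0.000593·-0.333333=0.0002; V=0.571852+-0.000593+0.000198=0.5715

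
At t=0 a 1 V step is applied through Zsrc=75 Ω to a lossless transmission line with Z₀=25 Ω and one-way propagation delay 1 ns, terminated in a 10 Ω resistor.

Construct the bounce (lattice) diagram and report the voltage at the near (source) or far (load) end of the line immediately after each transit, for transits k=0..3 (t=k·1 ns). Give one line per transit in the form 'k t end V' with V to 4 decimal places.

Γ_L=-0.428571, Γ_S=0.500000; launch V₁=1·25/100=0.250000
k=0 src: V=0.2500
k=1 load: inc=0.250000, refl=0.250000·-0.428571=-0.1071; V=0.000000+0.250000+-0.107143=0.1429
k=2 src: inc=-0.107143, refl=-0.107143·0.500000=-0.0536; V=0.250000+-0.107143+-0.053571=0.0893
k=3 load: inc=-0.053571, refl=-0.053571·-0.428571=0.0230; V=0.142857+-0.053571+0.022959=0.1122

0 0 source 0.2500
1 1 load 0.1429
2 2 source 0.0893
3 3 load 0.1122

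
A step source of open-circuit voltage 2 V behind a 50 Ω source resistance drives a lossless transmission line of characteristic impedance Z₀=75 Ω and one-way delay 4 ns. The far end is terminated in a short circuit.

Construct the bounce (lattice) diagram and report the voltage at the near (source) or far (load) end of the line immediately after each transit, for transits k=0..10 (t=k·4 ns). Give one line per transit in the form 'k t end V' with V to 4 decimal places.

Γ_L=-1.000000, Γ_S=-0.200000; launch V₁=2·75/125=1.200000
k=0 src: V=1.2000
k=1 load: inc=1.200000, refl=1.200000·-1.000000=-1.2000; V=0.000000+1.200000+-1.200000=0.0000
k=2 src: inc=-1.200000, refl=-1.200000·-0.200000=0.2400; V=1.200000+-1.200000+0.240000=0.2400
k=3 load: inc=0.240000, refl=0.240000·-1.000000=-0.2400; V=0.000000+0.240000+-0.240000=0.0000
k=4 src: inc=-0.240000, refl=-0.240000·-0.200000=0.0480; V=0.240000+-0.240000+0.048000=0.0480
k=5 load: inc=0.048000, refl=0.048000·-1.000000=-0.0480; V=0.000000+0.048000+-0.048000=0.0000
k=6 src: inc=-0.048000, refl=-0.048000·-0.200000=0.0096; V=0.048000+-0.048000+0.009600=0.0096
k=7 load: inc=0.009600, refl=0.009600·-1.000000=-0.0096; V=0.000000+0.009600+-0.009600=0.0000
k=8 src: inc=-0.009600, refl=-0.009600·-0.200000=0.0019; V=0.009600+-0.009600+0.001920=0.0019
k=9 load: inc=0.001920, refl=0.001920·-1.000000=-0.0019; V=0.000000+0.001920+-0.001920=0.0000
k=10 src: inc=-0.001920, refl=-0.001920·-0.200000=0.0004; V=0.001920+-0.001920+0.000384=0.0004

0 0 source 1.2000
1 4 load 0.0000
2 8 source 0.2400
3 12 load 0.0000
4 16 source 0.0480
5 20 load 0.0000
6 24 source 0.0096
7 28 load 0.0000
8 32 source 0.0019
9 36 load 0.0000
10 40 source 0.0004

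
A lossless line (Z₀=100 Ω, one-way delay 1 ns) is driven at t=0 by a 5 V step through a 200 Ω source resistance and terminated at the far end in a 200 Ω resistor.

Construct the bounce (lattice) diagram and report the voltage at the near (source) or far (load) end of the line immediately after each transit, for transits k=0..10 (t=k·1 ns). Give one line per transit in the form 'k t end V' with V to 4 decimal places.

Γ_L=0.333333, Γ_S=0.333333; launch V₁=5·100/300=1.666667
k=0 src: V=1.6667
k=1 load: inc=1.666667, refl=1.666667·0.333333=0.5556; V=0.000000+1.666667+0.555556=2.2222
k=2 src: inc=0.555556, refl=0.555556·0.333333=0.1852; V=1.666667+0.555556+0.185185=2.4074
k=3 load: inc=0.185185, refl=0.185185·0.333333=0.0617; V=2.222222+0.185185+0.061728=2.4691
k=4 src: inc=0.061728, refl=0.061728·0.333333=0.0206; V=2.407407+0.061728+0.020576=2.4897
k=5 load: inc=0.020576, refl=0.020576·0.333333=0.0069; V=2.469136+0.020576+0.006859=2.4966
k=6 src: inc=0.006859, refl=0.006859·0.333333=0.0023; V=2.489712+0.006859+0.002286=2.4989
k=7 load: inc=0.002286, refl=0.002286·0.333333=0.0008; V=2.496571+0.002286+0.000762=2.4996
k=8 src: inc=0.000762, refl=0.000762·0.333333=0.0003; V=2.498857+0.000762+0.000254=2.4999
k=9 load: inc=0.000254, refl=0.000254·0.333333=0.0001; V=2.499619+0.000254+0.000085=2.5000
k=10 src: inc=0.000085, refl=0.000085·0.333333=0.0000; V=2.499873+0.000085+0.000028=2.5000

0 0 source 1.6667
1 1 load 2.2222
2 2 source 2.4074
3 3 load 2.4691
4 4 source 2.4897
5 5 load 2.4966
6 6 source 2.4989
7 7 load 2.4996
8 8 source 2.4999
9 9 load 2.5000
10 10 source 2.5000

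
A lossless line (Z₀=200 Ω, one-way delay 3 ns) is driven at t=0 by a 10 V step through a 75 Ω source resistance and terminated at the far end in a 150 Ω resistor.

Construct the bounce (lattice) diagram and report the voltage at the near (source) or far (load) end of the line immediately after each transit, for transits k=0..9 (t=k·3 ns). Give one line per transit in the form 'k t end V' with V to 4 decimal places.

Γ_L=-0.142857, Γ_S=-0.454545; launch V₁=10·200/275=7.272727
k=0 src: V=7.2727
k=1 load: inc=7.272727, refl=7.272727·-0.142857=-1.0390; V=0.000000+7.272727+-1.038961=6.2338
k=2 src: inc=-1.038961, refl=-1.038961·-0.454545=0.4723; V=7.272727+-1.038961+0.472255=6.7060
k=3 load: inc=0.472255, refl=0.472255·-0.142857=-0.0675; V=6.233766+0.472255+-0.067465=6.6386
k=4 src: inc=-0.067465, refl=-0.067465·-0.454545=0.0307; V=6.706021+-0.067465+0.030666=6.6692
k=5 load: inc=0.030666, refl=0.030666·-0.142857=-0.0044; V=6.638556+0.030666+-0.004381=6.6648
k=6 src: inc=-0.004381, refl=-0.004381·-0.454545=0.0020; V=6.669222+-0.004381+0.001991=6.6668
k=7 load: inc=0.001991, refl=0.001991·-0.142857=-0.0003; V=6.664841+0.001991+-0.000284=6.6665
k=8 src: inc=-0.000284, refl=-0.000284·-0.454545=0.0001; V=6.666833+-0.000284+0.000129=6.6667
k=9 load: inc=0.000129, refl=0.000129·-0.142857=-0.0000; V=6.666548+0.000129+-0.000018=6.6667

0 0 source 7.2727
1 3 load 6.2338
2 6 source 6.7060
3 9 load 6.6386
4 12 source 6.6692
5 15 load 6.6648
6 18 source 6.6668
7 21 load 6.6665
8 24 source 6.6667
9 27 load 6.6667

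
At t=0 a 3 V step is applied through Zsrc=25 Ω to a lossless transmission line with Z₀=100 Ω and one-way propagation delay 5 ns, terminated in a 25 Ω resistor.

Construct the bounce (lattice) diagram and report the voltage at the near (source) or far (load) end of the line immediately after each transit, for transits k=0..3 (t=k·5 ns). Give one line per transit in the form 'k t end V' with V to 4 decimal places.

0 0 source 2.4000
1 5 load 0.9600
2 10 source 1.8240
3 15 load 1.3056

Γ_L=-0.600000, Γ_S=-0.600000; launch V₁=3·100/125=2.400000
k=0 src: V=2.4000
k=1 load: inc=2.400000, refl=2.400000·-0.600000=-1.4400; V=0.000000+2.400000+-1.440000=0.9600
k=2 src: inc=-1.440000, refl=-1.440000·-0.600000=0.8640; V=2.400000+-1.440000+0.864000=1.8240
k=3 load: inc=0.864000, refl=0.864000·-0.600000=-0.5184; V=0.960000+0.864000+-0.518400=1.3056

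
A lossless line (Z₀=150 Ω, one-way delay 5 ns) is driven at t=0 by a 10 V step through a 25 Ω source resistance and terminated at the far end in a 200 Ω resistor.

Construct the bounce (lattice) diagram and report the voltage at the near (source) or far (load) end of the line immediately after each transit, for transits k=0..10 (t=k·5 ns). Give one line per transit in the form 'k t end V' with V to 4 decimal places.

0 0 source 8.5714
1 5 load 9.7959
2 10 source 8.9213
3 15 load 8.7963
4 20 source 8.8856
5 25 load 8.8983
6 30 source 8.8892
7 35 load 8.8879
8 40 source 8.8889
9 45 load 8.8890
10 50 source 8.8889

Γ_L=0.142857, Γ_S=-0.714286; launch V₁=10·150/175=8.571429
k=0 src: V=8.5714
k=1 load: inc=8.571429, refl=8.571429·0.142857=1.2245; V=0.000000+8.571429+1.224490=9.7959
k=2 src: inc=1.224490, refl=1.224490·-0.714286=-0.8746; V=8.571429+1.224490+-0.874636=8.9213
k=3 load: inc=-0.874636, refl=-0.874636·0.142857=-0.1249; V=9.795918+-0.874636+-0.124948=8.7963
k=4 src: inc=-0.124948, refl=-0.124948·-0.714286=0.0892; V=8.921283+-0.124948+0.089249=8.8856
k=5 load: inc=0.089249, refl=0.089249·0.142857=0.0127; V=8.796335+0.089249+0.012750=8.8983
k=6 src: inc=0.012750, refl=0.012750·-0.714286=-0.0091; V=8.885583+0.012750+-0.009107=8.8892
k=7 load: inc=-0.009107, refl=-0.009107·0.142857=-0.0013; V=8.898333+-0.009107+-0.001301=8.8879
k=8 src: inc=-0.001301, refl=-0.001301·-0.714286=0.0009; V=8.889226+-0.001301+0.000929=8.8889
k=9 load: inc=0.000929, refl=0.000929·0.142857=0.0001; V=8.887925+0.000929+0.000133=8.8890
k=10 src: inc=0.000133, refl=0.000133·-0.714286=-0.0001; V=8.888854+0.000133+-0.000095=8.8889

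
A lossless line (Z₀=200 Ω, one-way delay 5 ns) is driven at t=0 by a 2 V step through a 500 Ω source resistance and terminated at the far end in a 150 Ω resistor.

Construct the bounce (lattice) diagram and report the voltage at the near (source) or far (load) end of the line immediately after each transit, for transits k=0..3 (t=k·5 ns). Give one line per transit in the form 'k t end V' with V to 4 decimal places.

0 0 source 0.5714
1 5 load 0.4898
2 10 source 0.4548
3 15 load 0.4598

Γ_L=-0.142857, Γ_S=0.428571; launch V₁=2·200/700=0.571429
k=0 src: V=0.5714
k=1 load: inc=0.571429, refl=0.571429·-0.142857=-0.0816; V=0.000000+0.571429+-0.081633=0.4898
k=2 src: inc=-0.081633, refl=-0.081633·0.428571=-0.0350; V=0.571429+-0.081633+-0.034985=0.4548
k=3 load: inc=-0.034985, refl=-0.034985·-0.142857=0.0050; V=0.489796+-0.034985+0.004998=0.4598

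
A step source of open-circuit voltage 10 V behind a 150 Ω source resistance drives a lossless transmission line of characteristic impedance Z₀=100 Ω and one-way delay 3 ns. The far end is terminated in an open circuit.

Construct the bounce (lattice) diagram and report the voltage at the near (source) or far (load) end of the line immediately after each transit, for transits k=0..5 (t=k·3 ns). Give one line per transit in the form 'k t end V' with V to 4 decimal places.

0 0 source 4.0000
1 3 load 8.0000
2 6 source 8.8000
3 9 load 9.6000
4 12 source 9.7600
5 15 load 9.9200

Γ_L=1.000000, Γ_S=0.200000; launch V₁=10·100/250=4.000000
k=0 src: V=4.0000
k=1 load: inc=4.000000, refl=4.000000·1.000000=4.0000; V=0.000000+4.000000+4.000000=8.0000
k=2 src: inc=4.000000, refl=4.000000·0.200000=0.8000; V=4.000000+4.000000+0.800000=8.8000
k=3 load: inc=0.800000, refl=0.800000·1.000000=0.8000; V=8.000000+0.800000+0.800000=9.6000
k=4 src: inc=0.800000, refl=0.800000·0.200000=0.1600; V=8.800000+0.800000+0.160000=9.7600
k=5 load: inc=0.160000, refl=0.160000·1.000000=0.1600; V=9.600000+0.160000+0.160000=9.9200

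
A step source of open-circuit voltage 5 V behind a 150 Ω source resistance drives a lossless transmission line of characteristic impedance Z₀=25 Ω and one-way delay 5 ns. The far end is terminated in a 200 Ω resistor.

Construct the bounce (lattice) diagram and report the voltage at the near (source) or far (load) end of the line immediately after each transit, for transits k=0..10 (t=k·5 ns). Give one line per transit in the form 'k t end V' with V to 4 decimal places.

0 0 source 0.7143
1 5 load 1.2698
2 10 source 1.6667
3 15 load 1.9753
4 20 source 2.1958
5 25 load 2.3672
6 30 source 2.4897
7 35 load 2.5850
8 40 source 2.6530
9 45 load 2.7059
10 50 source 2.7437

Γ_L=0.777778, Γ_S=0.714286; launch V₁=5·25/175=0.714286
k=0 src: V=0.7143
k=1 load: inc=0.714286, refl=0.714286·0.777778=0.5556; V=0.000000+0.714286+0.555556=1.2698
k=2 src: inc=0.555556, refl=0.555556·0.714286=0.3968; V=0.714286+0.555556+0.396825=1.6667
k=3 load: inc=0.396825, refl=0.396825·0.777778=0.3086; V=1.269841+0.396825+0.308642=1.9753
k=4 src: inc=0.308642, refl=0.308642·0.714286=0.2205; V=1.666667+0.308642+0.220459=2.1958
k=5 load: inc=0.220459, refl=0.220459·0.777778=0.1715; V=1.975309+0.220459+0.171468=2.3672
k=6 src: inc=0.171468, refl=0.171468·0.714286=0.1225; V=2.195767+0.171468+0.122477=2.4897
k=7 load: inc=0.122477, refl=0.122477·0.777778=0.0953; V=2.367235+0.122477+0.095260=2.5850
k=8 src: inc=0.095260, refl=0.095260·0.714286=0.0680; V=2.489712+0.095260+0.068043=2.6530
k=9 load: inc=0.068043, refl=0.068043·0.777778=0.0529; V=2.584972+0.068043+0.052922=2.7059
k=10 src: inc=0.052922, refl=0.052922·0.714286=0.0378; V=2.653015+0.052922+0.037802=2.7437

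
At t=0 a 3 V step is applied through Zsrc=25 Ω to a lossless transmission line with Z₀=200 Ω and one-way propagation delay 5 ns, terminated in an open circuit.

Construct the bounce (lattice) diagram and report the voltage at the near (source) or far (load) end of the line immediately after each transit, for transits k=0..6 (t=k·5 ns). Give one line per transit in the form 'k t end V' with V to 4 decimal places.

Γ_L=1.000000, Γ_S=-0.777778; launch V₁=3·200/225=2.666667
k=0 src: V=2.6667
k=1 load: inc=2.666667, refl=2.666667·1.000000=2.6667; V=0.000000+2.666667+2.666667=5.3333
k=2 src: inc=2.666667, refl=2.666667·-0.777778=-2.0741; V=2.666667+2.666667+-2.074074=3.2593
k=3 load: inc=-2.074074, refl=-2.074074·1.000000=-2.0741; V=5.333333+-2.074074+-2.074074=1.1852
k=4 src: inc=-2.074074, refl=-2.074074·-0.777778=1.6132; V=3.259259+-2.074074+1.613169=2.7984
k=5 load: inc=1.613169, refl=1.613169·1.000000=1.6132; V=1.185185+1.613169+1.613169=4.4115
k=6 src: inc=1.613169, refl=1.613169·-0.777778=-1.2547; V=2.798354+1.613169+-1.254687=3.1568

0 0 source 2.6667
1 5 load 5.3333
2 10 source 3.2593
3 15 load 1.1852
4 20 source 2.7984
5 25 load 4.4115
6 30 source 3.1568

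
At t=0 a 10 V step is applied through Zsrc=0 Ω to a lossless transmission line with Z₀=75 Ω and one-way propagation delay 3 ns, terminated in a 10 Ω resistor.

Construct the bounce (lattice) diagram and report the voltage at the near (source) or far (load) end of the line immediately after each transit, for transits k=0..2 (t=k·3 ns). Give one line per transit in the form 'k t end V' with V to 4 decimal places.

Γ_L=-0.764706, Γ_S=-1.000000; launch V₁=10·75/75=10.000000
k=0 src: V=10.0000
k=1 load: inc=10.000000, refl=10.000000·-0.764706=-7.6471; V=0.000000+10.000000+-7.647059=2.3529
k=2 src: inc=-7.647059, refl=-7.647059·-1.000000=7.6471; V=10.000000+-7.647059+7.647059=10.0000

0 0 source 10.0000
1 3 load 2.3529
2 6 source 10.0000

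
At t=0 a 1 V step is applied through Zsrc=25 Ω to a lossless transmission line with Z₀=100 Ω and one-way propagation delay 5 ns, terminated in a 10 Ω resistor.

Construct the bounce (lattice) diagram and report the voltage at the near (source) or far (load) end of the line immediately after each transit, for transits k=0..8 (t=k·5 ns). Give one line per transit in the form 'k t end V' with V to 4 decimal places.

0 0 source 0.8000
1 5 load 0.1455
2 10 source 0.5382
3 15 load 0.2169
4 20 source 0.4097
5 25 load 0.2519
6 30 source 0.3466
7 35 load 0.2691
8 40 source 0.3156

Γ_L=-0.818182, Γ_S=-0.600000; launch V₁=1·100/125=0.800000
k=0 src: V=0.8000
k=1 load: inc=0.800000, refl=0.800000·-0.818182=-0.6545; V=0.000000+0.800000+-0.654545=0.1455
k=2 src: inc=-0.654545, refl=-0.654545·-0.600000=0.3927; V=0.800000+-0.654545+0.392727=0.5382
k=3 load: inc=0.392727, refl=0.392727·-0.818182=-0.3213; V=0.145455+0.392727+-0.321322=0.2169
k=4 src: inc=-0.321322, refl=-0.321322·-0.600000=0.1928; V=0.538182+-0.321322+0.192793=0.4097
k=5 load: inc=0.192793, refl=0.192793·-0.818182=-0.1577; V=0.216860+0.192793+-0.157740=0.2519
k=6 src: inc=-0.157740, refl=-0.157740·-0.600000=0.0946; V=0.409653+-0.157740+0.094644=0.3466
k=7 load: inc=0.094644, refl=0.094644·-0.818182=-0.0774; V=0.251913+0.094644+-0.077436=0.2691
k=8 src: inc=-0.077436, refl=-0.077436·-0.600000=0.0465; V=0.346557+-0.077436+0.046462=0.3156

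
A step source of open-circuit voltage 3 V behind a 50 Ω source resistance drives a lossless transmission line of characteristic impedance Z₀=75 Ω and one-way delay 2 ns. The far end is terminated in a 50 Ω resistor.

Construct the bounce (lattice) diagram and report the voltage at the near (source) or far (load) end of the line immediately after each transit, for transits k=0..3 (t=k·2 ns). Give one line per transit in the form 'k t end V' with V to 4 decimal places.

0 0 source 1.8000
1 2 load 1.4400
2 4 source 1.5120
3 6 load 1.4976

Γ_L=-0.200000, Γ_S=-0.200000; launch V₁=3·75/125=1.800000
k=0 src: V=1.8000
k=1 load: inc=1.800000, refl=1.800000·-0.200000=-0.3600; V=0.000000+1.800000+-0.360000=1.4400
k=2 src: inc=-0.360000, refl=-0.360000·-0.200000=0.0720; V=1.800000+-0.360000+0.072000=1.5120
k=3 load: inc=0.072000, refl=0.072000·-0.200000=-0.0144; V=1.440000+0.072000+-0.014400=1.4976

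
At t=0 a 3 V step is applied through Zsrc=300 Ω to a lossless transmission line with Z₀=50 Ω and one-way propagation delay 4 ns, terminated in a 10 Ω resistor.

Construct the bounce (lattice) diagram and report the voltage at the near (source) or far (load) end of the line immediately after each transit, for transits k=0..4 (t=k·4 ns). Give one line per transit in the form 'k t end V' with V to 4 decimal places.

0 0 source 0.4286
1 4 load 0.1429
2 8 source -0.0612
3 12 load 0.0748
4 16 source 0.1720

Γ_L=-0.666667, Γ_S=0.714286; launch V₁=3·50/350=0.428571
k=0 src: V=0.4286
k=1 load: inc=0.428571, refl=0.428571·-0.666667=-0.2857; V=0.000000+0.428571+-0.285714=0.1429
k=2 src: inc=-0.285714, refl=-0.285714·0.714286=-0.2041; V=0.428571+-0.285714+-0.204082=-0.0612
k=3 load: inc=-0.204082, refl=-0.204082·-0.666667=0.1361; V=0.142857+-0.204082+0.136054=0.0748
k=4 src: inc=0.136054, refl=0.136054·0.714286=0.0972; V=-0.061224+0.136054+0.097182=0.1720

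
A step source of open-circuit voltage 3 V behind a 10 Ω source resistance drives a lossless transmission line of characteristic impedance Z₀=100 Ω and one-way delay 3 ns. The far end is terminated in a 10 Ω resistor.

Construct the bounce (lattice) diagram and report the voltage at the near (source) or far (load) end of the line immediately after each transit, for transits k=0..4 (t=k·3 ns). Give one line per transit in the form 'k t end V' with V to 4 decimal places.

Γ_L=-0.818182, Γ_S=-0.818182; launch V₁=3·100/110=2.727273
k=0 src: V=2.7273
k=1 load: inc=2.727273, refl=2.727273·-0.818182=-2.2314; V=0.000000+2.727273+-2.231405=0.4959
k=2 src: inc=-2.231405, refl=-2.231405·-0.818182=1.8257; V=2.727273+-2.231405+1.825695=2.3216
k=3 load: inc=1.825695, refl=1.825695·-0.818182=-1.4938; V=0.495868+1.825695+-1.493750=0.8278
k=4 src: inc=-1.493750, refl=-1.493750·-0.818182=1.2222; V=2.321563+-1.493750+1.222159=2.0500

0 0 source 2.7273
1 3 load 0.4959
2 6 source 2.3216
3 9 load 0.8278
4 12 source 2.0500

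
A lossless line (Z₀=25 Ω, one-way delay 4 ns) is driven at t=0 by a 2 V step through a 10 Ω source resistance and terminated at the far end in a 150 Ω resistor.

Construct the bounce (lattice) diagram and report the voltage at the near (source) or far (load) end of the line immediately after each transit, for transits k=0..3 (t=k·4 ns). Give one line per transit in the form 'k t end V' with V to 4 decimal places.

Γ_L=0.714286, Γ_S=-0.428571; launch V₁=2·25/35=1.428571
k=0 src: V=1.4286
k=1 load: inc=1.428571, refl=1.428571·0.714286=1.0204; V=0.000000+1.428571+1.020408=2.4490
k=2 src: inc=1.020408, refl=1.020408·-0.428571=-0.4373; V=1.428571+1.020408+-0.437318=2.0117
k=3 load: inc=-0.437318, refl=-0.437318·0.714286=-0.3124; V=2.448980+-0.437318+-0.312370=1.6993

0 0 source 1.4286
1 4 load 2.4490
2 8 source 2.0117
3 12 load 1.6993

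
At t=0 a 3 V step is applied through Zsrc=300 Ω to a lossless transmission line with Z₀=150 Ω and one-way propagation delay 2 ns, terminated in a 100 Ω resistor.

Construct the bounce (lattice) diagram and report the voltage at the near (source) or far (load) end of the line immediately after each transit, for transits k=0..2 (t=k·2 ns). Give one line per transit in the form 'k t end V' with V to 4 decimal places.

Γ_L=-0.200000, Γ_S=0.333333; launch V₁=3·150/450=1.000000
k=0 src: V=1.0000
k=1 load: inc=1.000000, refl=1.000000·-0.200000=-0.2000; V=0.000000+1.000000+-0.200000=0.8000
k=2 src: inc=-0.200000, refl=-0.200000·0.333333=-0.0667; V=1.000000+-0.200000+-0.066667=0.7333

0 0 source 1.0000
1 2 load 0.8000
2 4 source 0.7333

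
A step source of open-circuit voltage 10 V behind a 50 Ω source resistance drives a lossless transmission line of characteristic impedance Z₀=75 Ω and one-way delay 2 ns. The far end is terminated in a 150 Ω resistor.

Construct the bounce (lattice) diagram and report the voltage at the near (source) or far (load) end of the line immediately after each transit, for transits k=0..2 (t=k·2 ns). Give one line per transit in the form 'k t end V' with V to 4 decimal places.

0 0 source 6.0000
1 2 load 8.0000
2 4 source 7.6000

Γ_L=0.333333, Γ_S=-0.200000; launch V₁=10·75/125=6.000000
k=0 src: V=6.0000
k=1 load: inc=6.000000, refl=6.000000·0.333333=2.0000; V=0.000000+6.000000+2.000000=8.0000
k=2 src: inc=2.000000, refl=2.000000·-0.200000=-0.4000; V=6.000000+2.000000+-0.400000=7.6000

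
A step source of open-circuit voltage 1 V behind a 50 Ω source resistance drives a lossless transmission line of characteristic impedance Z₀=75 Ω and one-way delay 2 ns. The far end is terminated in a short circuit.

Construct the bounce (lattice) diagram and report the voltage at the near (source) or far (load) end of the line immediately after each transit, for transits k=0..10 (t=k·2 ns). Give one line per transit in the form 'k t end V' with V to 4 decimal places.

Γ_L=-1.000000, Γ_S=-0.200000; launch V₁=1·75/125=0.600000
k=0 src: V=0.6000
k=1 load: inc=0.600000, refl=0.600000·-1.000000=-0.6000; V=0.000000+0.600000+-0.600000=0.0000
k=2 src: inc=-0.600000, refl=-0.600000·-0.200000=0.1200; V=0.600000+-0.600000+0.120000=0.1200
k=3 load: inc=0.120000, refl=0.120000·-1.000000=-0.1200; V=0.000000+0.120000+-0.120000=0.0000
k=4 src: inc=-0.120000, refl=-0.120000·-0.200000=0.0240; V=0.120000+-0.120000+0.024000=0.0240
k=5 load: inc=0.024000, refl=0.024000·-1.000000=-0.0240; V=0.000000+0.024000+-0.024000=0.0000
k=6 src: inc=-0.024000, refl=-0.024000·-0.200000=0.0048; V=0.024000+-0.024000+0.004800=0.0048
k=7 load: inc=0.004800, refl=0.004800·-1.000000=-0.0048; V=0.000000+0.004800+-0.004800=0.0000
k=8 src: inc=-0.004800, refl=-0.004800·-0.200000=0.0010; V=0.004800+-0.004800+0.000960=0.0010
k=9 load: inc=0.000960, refl=0.000960·-1.000000=-0.0010; V=0.000000+0.000960+-0.000960=0.0000
k=10 src: inc=-0.000960, refl=-0.000960·-0.200000=0.0002; V=0.000960+-0.000960+0.000192=0.0002

0 0 source 0.6000
1 2 load 0.0000
2 4 source 0.1200
3 6 load 0.0000
4 8 source 0.0240
5 10 load 0.0000
6 12 source 0.0048
7 14 load 0.0000
8 16 source 0.0010
9 18 load 0.0000
10 20 source 0.0002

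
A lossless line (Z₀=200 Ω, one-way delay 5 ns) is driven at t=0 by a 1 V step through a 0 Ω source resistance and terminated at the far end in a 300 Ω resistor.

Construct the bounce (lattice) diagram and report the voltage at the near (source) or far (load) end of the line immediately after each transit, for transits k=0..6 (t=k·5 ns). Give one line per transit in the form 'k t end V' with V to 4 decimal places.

0 0 source 1.0000
1 5 load 1.2000
2 10 source 1.0000
3 15 load 0.9600
4 20 source 1.0000
5 25 load 1.0080
6 30 source 1.0000

Γ_L=0.200000, Γ_S=-1.000000; launch V₁=1·200/200=1.000000
k=0 src: V=1.0000
k=1 load: inc=1.000000, refl=1.000000·0.200000=0.2000; V=0.000000+1.000000+0.200000=1.2000
k=2 src: inc=0.200000, refl=0.200000·-1.000000=-0.2000; V=1.000000+0.200000+-0.200000=1.0000
k=3 load: inc=-0.200000, refl=-0.200000·0.200000=-0.0400; V=1.200000+-0.200000+-0.040000=0.9600
k=4 src: inc=-0.040000, refl=-0.040000·-1.000000=0.0400; V=1.000000+-0.040000+0.040000=1.0000
k=5 load: inc=0.040000, refl=0.040000·0.200000=0.0080; V=0.960000+0.040000+0.008000=1.0080
k=6 src: inc=0.008000, refl=0.008000·-1.000000=-0.0080; V=1.000000+0.008000+-0.008000=1.0000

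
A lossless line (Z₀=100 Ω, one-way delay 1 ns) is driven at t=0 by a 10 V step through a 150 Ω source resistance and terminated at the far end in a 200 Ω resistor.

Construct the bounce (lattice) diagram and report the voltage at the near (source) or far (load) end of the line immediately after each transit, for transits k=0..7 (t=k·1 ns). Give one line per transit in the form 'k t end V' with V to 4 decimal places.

0 0 source 4.0000
1 1 load 5.3333
2 2 source 5.6000
3 3 load 5.6889
4 4 source 5.7067
5 5 load 5.7126
6 6 source 5.7138
7 7 load 5.7142

Γ_L=0.333333, Γ_S=0.200000; launch V₁=10·100/250=4.000000
k=0 src: V=4.0000
k=1 load: inc=4.000000, refl=4.000000·0.333333=1.3333; V=0.000000+4.000000+1.333333=5.3333
k=2 src: inc=1.333333, refl=1.333333·0.200000=0.2667; V=4.000000+1.333333+0.266667=5.6000
k=3 load: inc=0.266667, refl=0.266667·0.333333=0.0889; V=5.333333+0.266667+0.088889=5.6889
k=4 src: inc=0.088889, refl=0.088889·0.200000=0.0178; V=5.600000+0.088889+0.017778=5.7067
k=5 load: inc=0.017778, refl=0.017778·0.333333=0.0059; V=5.688889+0.017778+0.005926=5.7126
k=6 src: inc=0.005926, refl=0.005926·0.200000=0.0012; V=5.706667+0.005926+0.001185=5.7138
k=7 load: inc=0.001185, refl=0.001185·0.333333=0.0004; V=5.712593+0.001185+0.000395=5.7142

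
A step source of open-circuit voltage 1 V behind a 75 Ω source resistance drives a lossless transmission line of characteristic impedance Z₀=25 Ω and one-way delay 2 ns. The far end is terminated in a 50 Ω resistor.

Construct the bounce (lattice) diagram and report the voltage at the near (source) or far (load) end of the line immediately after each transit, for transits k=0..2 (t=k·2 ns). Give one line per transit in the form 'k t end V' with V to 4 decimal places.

Γ_L=0.333333, Γ_S=0.500000; launch V₁=1·25/100=0.250000
k=0 src: V=0.2500
k=1 load: inc=0.250000, refl=0.250000·0.333333=0.0833; V=0.000000+0.250000+0.083333=0.3333
k=2 src: inc=0.083333, refl=0.083333·0.500000=0.0417; V=0.250000+0.083333+0.041667=0.3750

0 0 source 0.2500
1 2 load 0.3333
2 4 source 0.3750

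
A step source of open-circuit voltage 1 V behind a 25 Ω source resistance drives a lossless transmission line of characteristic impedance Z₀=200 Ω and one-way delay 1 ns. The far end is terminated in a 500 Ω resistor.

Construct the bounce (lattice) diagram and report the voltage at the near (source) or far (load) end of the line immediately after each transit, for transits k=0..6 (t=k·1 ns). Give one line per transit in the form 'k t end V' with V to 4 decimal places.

Γ_L=0.428571, Γ_S=-0.777778; launch V₁=1·200/225=0.888889
k=0 src: V=0.8889
k=1 load: inc=0.888889, refl=0.888889·0.428571=0.3810; V=0.000000+0.888889+0.380952=1.2698
k=2 src: inc=0.380952, refl=0.380952·-0.777778=-0.2963; V=0.888889+0.380952+-0.296296=0.9735
k=3 load: inc=-0.296296, refl=-0.296296·0.428571=-0.1270; V=1.269841+-0.296296+-0.126984=0.8466
k=4 src: inc=-0.126984, refl=-0.126984·-0.777778=0.0988; V=0.973545+-0.126984+0.098765=0.9453
k=5 load: inc=0.098765, refl=0.098765·0.428571=0.0423; V=0.846561+0.098765+0.042328=0.9877
k=6 src: inc=0.042328, refl=0.042328·-0.777778=-0.0329; V=0.945326+0.042328+-0.032922=0.9547

0 0 source 0.8889
1 1 load 1.2698
2 2 source 0.9735
3 3 load 0.8466
4 4 source 0.9453
5 5 load 0.9877
6 6 source 0.9547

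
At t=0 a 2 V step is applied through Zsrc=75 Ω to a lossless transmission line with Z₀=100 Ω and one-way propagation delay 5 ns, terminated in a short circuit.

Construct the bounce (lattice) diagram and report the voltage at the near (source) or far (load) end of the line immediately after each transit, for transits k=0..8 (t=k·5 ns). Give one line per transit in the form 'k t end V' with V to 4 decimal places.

Γ_L=-1.000000, Γ_S=-0.142857; launch V₁=2·100/175=1.142857
k=0 src: V=1.1429
k=1 load: inc=1.142857, refl=1.142857·-1.000000=-1.1429; V=0.000000+1.142857+-1.142857=0.0000
k=2 src: inc=-1.142857, refl=-1.142857·-0.142857=0.1633; V=1.142857+-1.142857+0.163265=0.1633
k=3 load: inc=0.163265, refl=0.163265·-1.000000=-0.1633; V=0.000000+0.163265+-0.163265=0.0000
k=4 src: inc=-0.163265, refl=-0.163265·-0.142857=0.0233; V=0.163265+-0.163265+0.023324=0.0233
k=5 load: inc=0.023324, refl=0.023324·-1.000000=-0.0233; V=0.000000+0.023324+-0.023324=0.0000
k=6 src: inc=-0.023324, refl=-0.023324·-0.142857=0.0033; V=0.023324+-0.023324+0.003332=0.0033
k=7 load: inc=0.003332, refl=0.003332·-1.000000=-0.0033; V=0.000000+0.003332+-0.003332=0.0000
k=8 src: inc=-0.003332, refl=-0.003332·-0.142857=0.0005; V=0.003332+-0.003332+0.000476=0.0005

0 0 source 1.1429
1 5 load 0.0000
2 10 source 0.1633
3 15 load 0.0000
4 20 source 0.0233
5 25 load 0.0000
6 30 source 0.0033
7 35 load 0.0000
8 40 source 0.0005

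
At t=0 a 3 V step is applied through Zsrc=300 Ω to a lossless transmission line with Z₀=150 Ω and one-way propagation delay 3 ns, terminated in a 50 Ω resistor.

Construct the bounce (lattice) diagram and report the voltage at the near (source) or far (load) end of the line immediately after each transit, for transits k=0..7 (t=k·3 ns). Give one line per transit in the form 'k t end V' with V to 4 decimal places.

0 0 source 1.0000
1 3 load 0.5000
2 6 source 0.3333
3 9 load 0.4167
4 12 source 0.4444
5 15 load 0.4306
6 18 source 0.4259
7 21 load 0.4282

Γ_L=-0.500000, Γ_S=0.333333; launch V₁=3·150/450=1.000000
k=0 src: V=1.0000
k=1 load: inc=1.000000, refl=1.000000·-0.500000=-0.5000; V=0.000000+1.000000+-0.500000=0.5000
k=2 src: inc=-0.500000, refl=-0.500000·0.333333=-0.1667; V=1.000000+-0.500000+-0.166667=0.3333
k=3 load: inc=-0.166667, refl=-0.166667·-0.500000=0.0833; V=0.500000+-0.166667+0.083333=0.4167
k=4 src: inc=0.083333, refl=0.083333·0.333333=0.0278; V=0.333333+0.083333+0.027778=0.4444
k=5 load: inc=0.027778, refl=0.027778·-0.500000=-0.0139; V=0.416667+0.027778+-0.013889=0.4306
k=6 src: inc=-0.013889, refl=-0.013889·0.333333=-0.0046; V=0.444444+-0.013889+-0.004630=0.4259
k=7 load: inc=-0.004630, refl=-0.004630·-0.500000=0.0023; V=0.430556+-0.004630+0.002315=0.4282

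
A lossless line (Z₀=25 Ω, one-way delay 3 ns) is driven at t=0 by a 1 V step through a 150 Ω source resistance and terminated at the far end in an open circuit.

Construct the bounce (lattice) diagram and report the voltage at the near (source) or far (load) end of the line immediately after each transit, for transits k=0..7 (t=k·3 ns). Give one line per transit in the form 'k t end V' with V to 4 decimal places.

0 0 source 0.1429
1 3 load 0.2857
2 6 source 0.3878
3 9 load 0.4898
4 12 source 0.5627
5 15 load 0.6356
6 18 source 0.6876
7 21 load 0.7397

Γ_L=1.000000, Γ_S=0.714286; launch V₁=1·25/175=0.142857
k=0 src: V=0.1429
k=1 load: inc=0.142857, refl=0.142857·1.000000=0.1429; V=0.000000+0.142857+0.142857=0.2857
k=2 src: inc=0.142857, refl=0.142857·0.714286=0.1020; V=0.142857+0.142857+0.102041=0.3878
k=3 load: inc=0.102041, refl=0.102041·1.000000=0.1020; V=0.285714+0.102041+0.102041=0.4898
k=4 src: inc=0.102041, refl=0.102041·0.714286=0.0729; V=0.387755+0.102041+0.072886=0.5627
k=5 load: inc=0.072886, refl=0.072886·1.000000=0.0729; V=0.489796+0.072886+0.072886=0.6356
k=6 src: inc=0.072886, refl=0.072886·0.714286=0.0521; V=0.562682+0.072886+0.052062=0.6876
k=7 load: inc=0.052062, refl=0.052062·1.000000=0.0521; V=0.635569+0.052062+0.052062=0.7397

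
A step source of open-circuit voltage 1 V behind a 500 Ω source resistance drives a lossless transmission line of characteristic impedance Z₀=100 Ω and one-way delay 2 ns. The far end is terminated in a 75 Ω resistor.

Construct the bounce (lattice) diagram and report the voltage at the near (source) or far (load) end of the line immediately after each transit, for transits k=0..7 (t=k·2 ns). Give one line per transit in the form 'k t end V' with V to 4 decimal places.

Γ_L=-0.142857, Γ_S=0.666667; launch V₁=1·100/600=0.166667
k=0 src: V=0.1667
k=1 load: inc=0.166667, refl=0.166667·-0.142857=-0.0238; V=0.000000+0.166667+-0.023810=0.1429
k=2 src: inc=-0.023810, refl=-0.023810·0.666667=-0.0159; V=0.166667+-0.023810+-0.015873=0.1270
k=3 load: inc=-0.015873, refl=-0.015873·-0.142857=0.0023; V=0.142857+-0.015873+0.002268=0.1293
k=4 src: inc=0.002268, refl=0.002268·0.666667=0.0015; V=0.126984+0.002268+0.001512=0.1308
k=5 load: inc=0.001512, refl=0.001512·-0.142857=-0.0002; V=0.129252+0.001512+-0.000216=0.1305
k=6 src: inc=-0.000216, refl=-0.000216·0.666667=-0.0001; V=0.130763+-0.000216+-0.000144=0.1304
k=7 load: inc=-0.000144, refl=-0.000144·-0.142857=0.0000; V=0.130547+-0.000144+0.000021=0.1304

0 0 source 0.1667
1 2 load 0.1429
2 4 source 0.1270
3 6 load 0.1293
4 8 source 0.1308
5 10 load 0.1305
6 12 source 0.1304
7 14 load 0.1304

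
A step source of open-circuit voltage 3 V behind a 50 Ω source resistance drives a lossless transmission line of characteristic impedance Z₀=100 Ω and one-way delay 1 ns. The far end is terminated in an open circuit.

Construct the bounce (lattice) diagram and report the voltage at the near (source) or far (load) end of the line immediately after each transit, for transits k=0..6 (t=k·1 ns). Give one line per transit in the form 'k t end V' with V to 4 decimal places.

0 0 source 2.0000
1 1 load 4.0000
2 2 source 3.3333
3 3 load 2.6667
4 4 source 2.8889
5 5 load 3.1111
6 6 source 3.0370

Γ_L=1.000000, Γ_S=-0.333333; launch V₁=3·100/150=2.000000
k=0 src: V=2.0000
k=1 load: inc=2.000000, refl=2.000000·1.000000=2.0000; V=0.000000+2.000000+2.000000=4.0000
k=2 src: inc=2.000000, refl=2.000000·-0.333333=-0.6667; V=2.000000+2.000000+-0.666667=3.3333
k=3 load: inc=-0.666667, refl=-0.666667·1.000000=-0.6667; V=4.000000+-0.666667+-0.666667=2.6667
k=4 src: inc=-0.666667, refl=-0.666667·-0.333333=0.2222; V=3.333333+-0.666667+0.222222=2.8889
k=5 load: inc=0.222222, refl=0.222222·1.000000=0.2222; V=2.666667+0.222222+0.222222=3.1111
k=6 src: inc=0.222222, refl=0.222222·-0.333333=-0.0741; V=2.888889+0.222222+-0.074074=3.0370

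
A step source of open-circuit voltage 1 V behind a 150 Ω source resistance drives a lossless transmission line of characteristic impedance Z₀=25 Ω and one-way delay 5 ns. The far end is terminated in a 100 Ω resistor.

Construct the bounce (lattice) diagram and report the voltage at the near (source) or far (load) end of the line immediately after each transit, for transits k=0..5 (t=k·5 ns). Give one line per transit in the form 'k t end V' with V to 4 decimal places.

Γ_L=0.600000, Γ_S=0.714286; launch V₁=1·25/175=0.142857
k=0 src: V=0.1429
k=1 load: inc=0.142857, refl=0.142857·0.600000=0.0857; V=0.000000+0.142857+0.085714=0.2286
k=2 src: inc=0.085714, refl=0.085714·0.714286=0.0612; V=0.142857+0.085714+0.061224=0.2898
k=3 load: inc=0.061224, refl=0.061224·0.600000=0.0367; V=0.228571+0.061224+0.036735=0.3265
k=4 src: inc=0.036735, refl=0.036735·0.714286=0.0262; V=0.289796+0.036735+0.026239=0.3528
k=5 load: inc=0.026239, refl=0.026239·0.600000=0.0157; V=0.326531+0.026239+0.015743=0.3685

0 0 source 0.1429
1 5 load 0.2286
2 10 source 0.2898
3 15 load 0.3265
4 20 source 0.3528
5 25 load 0.3685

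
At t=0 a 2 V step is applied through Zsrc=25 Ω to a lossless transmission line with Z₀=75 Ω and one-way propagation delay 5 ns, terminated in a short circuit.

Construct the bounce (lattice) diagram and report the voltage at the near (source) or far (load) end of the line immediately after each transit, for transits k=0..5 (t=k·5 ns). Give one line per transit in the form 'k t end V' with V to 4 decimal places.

0 0 source 1.5000
1 5 load 0.0000
2 10 source 0.7500
3 15 load 0.0000
4 20 source 0.3750
5 25 load 0.0000

Γ_L=-1.000000, Γ_S=-0.500000; launch V₁=2·75/100=1.500000
k=0 src: V=1.5000
k=1 load: inc=1.500000, refl=1.500000·-1.000000=-1.5000; V=0.000000+1.500000+-1.500000=0.0000
k=2 src: inc=-1.500000, refl=-1.500000·-0.500000=0.7500; V=1.500000+-1.500000+0.750000=0.7500
k=3 load: inc=0.750000, refl=0.750000·-1.000000=-0.7500; V=0.000000+0.750000+-0.750000=0.0000
k=4 src: inc=-0.750000, refl=-0.750000·-0.500000=0.3750; V=0.750000+-0.750000+0.375000=0.3750
k=5 load: inc=0.375000, refl=0.375000·-1.000000=-0.3750; V=0.000000+0.375000+-0.375000=0.0000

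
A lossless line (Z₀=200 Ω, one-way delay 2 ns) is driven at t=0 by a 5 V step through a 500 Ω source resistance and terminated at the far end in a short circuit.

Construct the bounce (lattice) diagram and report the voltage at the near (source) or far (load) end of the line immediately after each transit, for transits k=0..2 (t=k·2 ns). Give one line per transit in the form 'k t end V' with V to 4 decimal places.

0 0 source 1.4286
1 2 load 0.0000
2 4 source -0.6122

Γ_L=-1.000000, Γ_S=0.428571; launch V₁=5·200/700=1.428571
k=0 src: V=1.4286
k=1 load: inc=1.428571, refl=1.428571·-1.000000=-1.4286; V=0.000000+1.428571+-1.428571=0.0000
k=2 src: inc=-1.428571, refl=-1.428571·0.428571=-0.6122; V=1.428571+-1.428571+-0.612245=-0.6122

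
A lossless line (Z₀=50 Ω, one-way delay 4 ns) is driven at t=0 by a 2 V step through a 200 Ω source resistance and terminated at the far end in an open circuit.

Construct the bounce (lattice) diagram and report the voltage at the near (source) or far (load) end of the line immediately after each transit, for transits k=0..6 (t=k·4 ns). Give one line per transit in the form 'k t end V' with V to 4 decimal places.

0 0 source 0.4000
1 4 load 0.8000
2 8 source 1.0400
3 12 load 1.2800
4 16 source 1.4240
5 20 load 1.5680
6 24 source 1.6544

Γ_L=1.000000, Γ_S=0.600000; launch V₁=2·50/250=0.400000
k=0 src: V=0.4000
k=1 load: inc=0.400000, refl=0.400000·1.000000=0.4000; V=0.000000+0.400000+0.400000=0.8000
k=2 src: inc=0.400000, refl=0.400000·0.600000=0.2400; V=0.400000+0.400000+0.240000=1.0400
k=3 load: inc=0.240000, refl=0.240000·1.000000=0.2400; V=0.800000+0.240000+0.240000=1.2800
k=4 src: inc=0.240000, refl=0.240000·0.600000=0.1440; V=1.040000+0.240000+0.144000=1.4240
k=5 load: inc=0.144000, refl=0.144000·1.000000=0.1440; V=1.280000+0.144000+0.144000=1.5680
k=6 src: inc=0.144000, refl=0.144000·0.600000=0.0864; V=1.424000+0.144000+0.086400=1.6544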